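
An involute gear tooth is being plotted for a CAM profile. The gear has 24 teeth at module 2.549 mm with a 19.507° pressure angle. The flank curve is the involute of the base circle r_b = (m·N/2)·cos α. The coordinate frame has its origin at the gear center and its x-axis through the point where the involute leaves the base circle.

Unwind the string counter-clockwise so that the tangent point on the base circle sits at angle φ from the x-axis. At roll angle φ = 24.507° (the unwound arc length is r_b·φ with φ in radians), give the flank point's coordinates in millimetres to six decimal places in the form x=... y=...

pitch radius r_p = m·N/2 = 2.549·24/2 = 30.588000
base radius r_b = r_p·cos α = 30.588000·cos 19.507° = 28.832270
roll angle φ = 24.507° = 0.42772784 rad
x = r_b·(cos φ + φ·sin φ) = 28.832270·(0.90991060 + 0.42772784·0.41480441) = 31.350308
y = r_b·(sin φ − φ·cos φ) = 28.832270·(0.41480441 − 0.42772784·0.90991060) = 0.738404

x=31.350308 y=0.738404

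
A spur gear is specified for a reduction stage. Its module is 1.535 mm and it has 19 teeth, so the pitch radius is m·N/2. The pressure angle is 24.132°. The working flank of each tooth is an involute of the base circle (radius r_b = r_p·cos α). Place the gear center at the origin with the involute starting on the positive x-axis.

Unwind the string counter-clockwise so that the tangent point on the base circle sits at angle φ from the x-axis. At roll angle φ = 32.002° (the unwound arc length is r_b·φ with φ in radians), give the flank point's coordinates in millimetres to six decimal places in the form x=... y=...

x=15.224804 y=0.749114

pitch radius r_p = m·N/2 = 1.535·19/2 = 14.582500
base radius r_b = r_p·cos α = 14.582500·cos 24.132° = 13.308077
roll angle φ = 32.002° = 0.55854027 rad
x = r_b·(cos φ + φ·sin φ) = 13.308077·(0.84802960 + 0.55854027·0.52994887) = 15.224804
y = r_b·(sin φ − φ·cos φ) = 13.308077·(0.52994887 − 0.55854027·0.84802960) = 0.749114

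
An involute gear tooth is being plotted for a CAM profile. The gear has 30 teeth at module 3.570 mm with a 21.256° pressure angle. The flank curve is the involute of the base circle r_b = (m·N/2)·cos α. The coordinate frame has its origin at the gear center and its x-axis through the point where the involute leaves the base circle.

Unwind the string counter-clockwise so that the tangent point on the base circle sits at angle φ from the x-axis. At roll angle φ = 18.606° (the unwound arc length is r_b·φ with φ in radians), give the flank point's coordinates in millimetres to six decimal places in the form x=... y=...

x=52.469453 y=0.563695

pitch radius r_p = m·N/2 = 3.570·30/2 = 53.550000
base radius r_b = r_p·cos α = 53.550000·cos 21.256° = 49.906989
roll angle φ = 18.606° = 0.32473596 rad
x = r_b·(cos φ + φ·sin φ) = 49.906989·(0.94773500 + 0.32473596·0.31905856) = 52.469453
y = r_b·(sin φ − φ·cos φ) = 49.906989·(0.31905856 − 0.32473596·0.94773500) = 0.563695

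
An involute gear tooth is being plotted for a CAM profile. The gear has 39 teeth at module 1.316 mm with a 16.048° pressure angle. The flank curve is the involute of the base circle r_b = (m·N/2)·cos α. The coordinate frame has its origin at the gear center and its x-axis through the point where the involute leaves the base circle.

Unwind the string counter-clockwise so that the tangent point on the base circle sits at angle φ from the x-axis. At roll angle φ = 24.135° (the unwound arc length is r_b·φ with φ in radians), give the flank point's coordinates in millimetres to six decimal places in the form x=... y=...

pitch radius r_p = m·N/2 = 1.316·39/2 = 25.662000
base radius r_b = r_p·cos α = 25.662000·cos 16.048° = 24.661963
roll angle φ = 24.135° = 0.42123521 rad
x = r_b·(cos φ + φ·sin φ) = 24.661963·(0.91258457 + 0.42123521·0.40888800) = 26.753855
y = r_b·(sin φ − φ·cos φ) = 24.661963·(0.40888800 − 0.42123521·0.91258457) = 0.603608

x=26.753855 y=0.603608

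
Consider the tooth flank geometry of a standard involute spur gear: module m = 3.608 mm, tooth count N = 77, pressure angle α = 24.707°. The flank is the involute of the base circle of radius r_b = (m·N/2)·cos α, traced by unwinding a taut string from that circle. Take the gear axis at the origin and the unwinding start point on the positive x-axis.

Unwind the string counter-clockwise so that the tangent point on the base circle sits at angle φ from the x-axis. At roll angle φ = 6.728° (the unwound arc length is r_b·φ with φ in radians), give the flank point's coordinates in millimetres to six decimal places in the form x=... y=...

pitch radius r_p = m·N/2 = 3.608·77/2 = 138.908000
base radius r_b = r_p·cos α = 138.908000·cos 24.707° = 126.191961
roll angle φ = 6.728° = 0.11742575 rad
x = r_b·(cos φ + φ·sin φ) = 126.191961·(0.99311351 + 0.11742575·0.11715608) = 127.058983
y = r_b·(sin φ − φ·cos φ) = 126.191961·(0.11715608 − 0.11742575·0.99311351) = 0.068015

x=127.058983 y=0.068015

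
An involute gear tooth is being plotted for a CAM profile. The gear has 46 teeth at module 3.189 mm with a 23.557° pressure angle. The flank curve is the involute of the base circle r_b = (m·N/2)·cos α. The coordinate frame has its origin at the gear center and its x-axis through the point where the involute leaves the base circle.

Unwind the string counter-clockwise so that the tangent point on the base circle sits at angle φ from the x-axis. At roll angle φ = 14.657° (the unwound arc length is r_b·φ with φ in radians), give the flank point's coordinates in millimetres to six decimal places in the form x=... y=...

pitch radius r_p = m·N/2 = 3.189·46/2 = 73.347000
base radius r_b = r_p·cos α = 73.347000·cos 23.557° = 67.234476
roll angle φ = 14.657° = 0.25581291 rad
x = r_b·(cos φ + φ·sin φ) = 67.234476·(0.96745792 + 0.25581291·0.25303195) = 69.398536
y = r_b·(sin φ − φ·cos φ) = 67.234476·(0.25303195 − 0.25581291·0.96745792) = 0.372729

x=69.398536 y=0.372729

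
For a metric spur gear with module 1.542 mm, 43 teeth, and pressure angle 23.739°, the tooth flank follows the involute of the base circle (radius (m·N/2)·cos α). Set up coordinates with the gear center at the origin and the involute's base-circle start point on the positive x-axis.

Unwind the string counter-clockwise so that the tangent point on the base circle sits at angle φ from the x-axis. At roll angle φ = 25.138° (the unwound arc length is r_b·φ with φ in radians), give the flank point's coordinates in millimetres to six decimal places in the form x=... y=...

x=33.129703 y=0.838009

pitch radius r_p = m·N/2 = 1.542·43/2 = 33.153000
base radius r_b = r_p·cos α = 33.153000·cos 23.739° = 30.347884
roll angle φ = 25.138° = 0.43874087 rad
x = r_b·(cos φ + φ·sin φ) = 30.347884·(0.90528726 + 0.43874087·0.42479993) = 33.129703
y = r_b·(sin φ − φ·cos φ) = 30.347884·(0.42479993 − 0.43874087·0.90528726) = 0.838009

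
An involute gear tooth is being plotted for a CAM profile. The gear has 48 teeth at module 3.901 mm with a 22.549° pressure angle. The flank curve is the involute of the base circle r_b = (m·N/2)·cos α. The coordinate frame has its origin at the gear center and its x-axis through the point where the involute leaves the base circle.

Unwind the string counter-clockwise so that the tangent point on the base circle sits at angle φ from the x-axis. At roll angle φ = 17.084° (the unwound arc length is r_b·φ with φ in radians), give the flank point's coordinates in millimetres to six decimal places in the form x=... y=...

pitch radius r_p = m·N/2 = 3.901·48/2 = 93.624000
base radius r_b = r_p·cos α = 93.624000·cos 22.549° = 86.466625
roll angle φ = 17.084° = 0.29817205 rad
x = r_b·(cos φ + φ·sin φ) = 86.466625·(0.95587509 + 0.29817205·0.29377341) = 90.225338
y = r_b·(sin φ − φ·cos φ) = 86.466625·(0.29377341 − 0.29817205·0.95587509) = 0.757290

x=90.225338 y=0.757290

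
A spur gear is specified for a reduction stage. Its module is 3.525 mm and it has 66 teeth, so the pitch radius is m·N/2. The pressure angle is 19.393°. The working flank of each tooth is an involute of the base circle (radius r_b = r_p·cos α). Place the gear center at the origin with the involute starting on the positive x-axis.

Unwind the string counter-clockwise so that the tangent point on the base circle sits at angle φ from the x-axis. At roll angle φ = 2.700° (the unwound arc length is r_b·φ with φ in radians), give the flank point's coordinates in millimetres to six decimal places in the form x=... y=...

x=109.846859 y=0.003827

pitch radius r_p = m·N/2 = 3.525·66/2 = 116.325000
base radius r_b = r_p·cos α = 116.325000·cos 19.393° = 109.725095
roll angle φ = 2.700° = 0.04712389 rad
x = r_b·(cos φ + φ·sin φ) = 109.725095·(0.99888987 + 0.04712389·0.04710645) = 109.846859
y = r_b·(sin φ − φ·cos φ) = 109.725095·(0.04710645 − 0.04712389·0.99888987) = 0.003827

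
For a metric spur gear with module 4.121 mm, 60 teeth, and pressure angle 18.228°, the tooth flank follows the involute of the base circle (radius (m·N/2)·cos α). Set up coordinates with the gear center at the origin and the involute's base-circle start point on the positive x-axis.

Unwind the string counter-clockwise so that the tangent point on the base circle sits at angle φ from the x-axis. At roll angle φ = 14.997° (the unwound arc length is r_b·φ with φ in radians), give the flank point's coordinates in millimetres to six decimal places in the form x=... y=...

x=121.380046 y=0.697125

pitch radius r_p = m·N/2 = 4.121·60/2 = 123.630000
base radius r_b = r_p·cos α = 123.630000·cos 18.228° = 117.426160
roll angle φ = 14.997° = 0.26174703 rad
x = r_b·(cos φ + φ·sin φ) = 117.426160·(0.96593938 + 0.26174703·0.25876847) = 121.380046
y = r_b·(sin φ − φ·cos φ) = 117.426160·(0.25876847 − 0.26174703·0.96593938) = 0.697125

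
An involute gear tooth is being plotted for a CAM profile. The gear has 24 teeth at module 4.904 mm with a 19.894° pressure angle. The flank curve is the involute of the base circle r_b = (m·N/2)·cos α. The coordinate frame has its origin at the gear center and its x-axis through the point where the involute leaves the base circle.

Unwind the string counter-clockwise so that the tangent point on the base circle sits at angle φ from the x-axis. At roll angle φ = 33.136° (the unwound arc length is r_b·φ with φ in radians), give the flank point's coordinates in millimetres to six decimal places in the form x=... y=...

pitch radius r_p = m·N/2 = 4.904·24/2 = 58.848000
base radius r_b = r_p·cos α = 58.848000·cos 19.894° = 55.336173
roll angle φ = 33.136° = 0.57833230 rad
x = r_b·(cos φ + φ·sin φ) = 55.336173·(0.83737543 + 0.57833230·0.54662821) = 63.830728
y = r_b·(sin φ − φ·cos φ) = 55.336173·(0.54662821 − 0.57833230·0.83737543) = 3.450042

x=63.830728 y=3.450042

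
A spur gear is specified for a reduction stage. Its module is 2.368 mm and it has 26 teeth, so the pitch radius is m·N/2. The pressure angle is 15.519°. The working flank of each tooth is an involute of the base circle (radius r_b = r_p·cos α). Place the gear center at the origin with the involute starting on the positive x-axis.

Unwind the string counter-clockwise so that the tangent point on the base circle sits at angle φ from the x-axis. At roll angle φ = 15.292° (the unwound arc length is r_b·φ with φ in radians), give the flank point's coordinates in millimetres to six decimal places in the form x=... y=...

pitch radius r_p = m·N/2 = 2.368·26/2 = 30.784000
base radius r_b = r_p·cos α = 30.784000·cos 15.519° = 29.661670
roll angle φ = 15.292° = 0.26689575 rad
x = r_b·(cos φ + φ·sin φ) = 29.661670·(0.96459425 + 0.26689575·0.26373837) = 30.699381
y = r_b·(sin φ − φ·cos φ) = 29.661670·(0.26373837 − 0.26689575·0.96459425) = 0.186639

x=30.699381 y=0.186639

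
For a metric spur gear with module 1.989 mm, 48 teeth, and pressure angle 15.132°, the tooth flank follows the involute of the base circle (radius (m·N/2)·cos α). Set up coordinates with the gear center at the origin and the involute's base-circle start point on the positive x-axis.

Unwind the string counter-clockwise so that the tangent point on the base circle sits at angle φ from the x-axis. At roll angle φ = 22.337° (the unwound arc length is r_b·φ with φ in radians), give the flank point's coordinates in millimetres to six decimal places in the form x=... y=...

pitch radius r_p = m·N/2 = 1.989·48/2 = 47.736000
base radius r_b = r_p·cos α = 47.736000·cos 15.132° = 46.080849
roll angle φ = 22.337° = 0.38985420 rad
x = r_b·(cos φ + φ·sin φ) = 46.080849·(0.92496448 + 0.38985420·0.38005355) = 49.450740
y = r_b·(sin φ − φ·cos φ) = 46.080849·(0.38005355 − 0.38985420·0.92496448) = 0.896377

x=49.450740 y=0.896377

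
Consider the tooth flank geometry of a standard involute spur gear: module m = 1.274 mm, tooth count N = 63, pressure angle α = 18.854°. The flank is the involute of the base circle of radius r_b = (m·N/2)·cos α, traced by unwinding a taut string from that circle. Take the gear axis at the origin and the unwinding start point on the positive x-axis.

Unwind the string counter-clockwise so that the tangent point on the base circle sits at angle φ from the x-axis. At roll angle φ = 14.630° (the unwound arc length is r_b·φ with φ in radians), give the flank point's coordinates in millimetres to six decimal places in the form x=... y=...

x=39.195732 y=0.209382

pitch radius r_p = m·N/2 = 1.274·63/2 = 40.131000
base radius r_b = r_p·cos α = 40.131000·cos 18.854° = 37.977776
roll angle φ = 14.630° = 0.25534167 rad
x = r_b·(cos φ + φ·sin φ) = 37.977776·(0.96757705 + 0.25534167·0.25257602) = 39.195732
y = r_b·(sin φ − φ·cos φ) = 37.977776·(0.25257602 − 0.25534167·0.96757705) = 0.209382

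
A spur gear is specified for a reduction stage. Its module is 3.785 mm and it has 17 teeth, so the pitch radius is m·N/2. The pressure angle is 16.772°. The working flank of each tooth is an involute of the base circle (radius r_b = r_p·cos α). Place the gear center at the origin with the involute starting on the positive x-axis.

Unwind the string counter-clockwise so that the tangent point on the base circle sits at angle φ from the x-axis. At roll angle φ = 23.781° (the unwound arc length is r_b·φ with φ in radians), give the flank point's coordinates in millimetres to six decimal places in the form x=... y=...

pitch radius r_p = m·N/2 = 3.785·17/2 = 32.172500
base radius r_b = r_p·cos α = 32.172500·cos 16.772° = 30.803902
roll angle φ = 23.781° = 0.41505675 rad
x = r_b·(cos φ + φ·sin φ) = 30.803902·(0.91509344 + 0.41505675·0.40324186) = 33.344044
y = r_b·(sin φ − φ·cos φ) = 30.803902·(0.40324186 − 0.41505675·0.91509344) = 0.721617

x=33.344044 y=0.721617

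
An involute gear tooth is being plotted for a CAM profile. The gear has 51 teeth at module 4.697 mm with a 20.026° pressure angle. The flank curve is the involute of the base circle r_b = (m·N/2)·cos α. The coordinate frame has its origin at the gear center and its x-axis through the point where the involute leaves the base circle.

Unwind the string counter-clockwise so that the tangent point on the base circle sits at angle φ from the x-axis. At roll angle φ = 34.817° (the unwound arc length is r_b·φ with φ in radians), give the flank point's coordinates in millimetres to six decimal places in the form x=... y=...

pitch radius r_p = m·N/2 = 4.697·51/2 = 119.773500
base radius r_b = r_p·cos α = 119.773500·cos 20.026° = 112.531673
roll angle φ = 34.817° = 0.60767129 rad
x = r_b·(cos φ + φ·sin φ) = 112.531673·(0.82097984 + 0.60767129·0.57095718) = 131.429581
y = r_b·(sin φ − φ·cos φ) = 112.531673·(0.57095718 − 0.60767129·0.82097984) = 8.110305

x=131.429581 y=8.110305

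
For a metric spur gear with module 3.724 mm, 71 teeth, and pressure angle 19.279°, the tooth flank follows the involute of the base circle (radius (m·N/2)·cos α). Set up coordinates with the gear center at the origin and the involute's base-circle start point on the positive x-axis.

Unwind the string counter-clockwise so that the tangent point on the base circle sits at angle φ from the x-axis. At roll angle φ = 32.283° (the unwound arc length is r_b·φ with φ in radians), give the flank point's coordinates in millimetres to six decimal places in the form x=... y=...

pitch radius r_p = m·N/2 = 3.724·71/2 = 132.202000
base radius r_b = r_p·cos α = 132.202000·cos 19.279° = 124.788380
roll angle φ = 32.283° = 0.56344464 rad
x = r_b·(cos φ + φ·sin φ) = 124.788380·(0.84542034 + 0.56344464·0.53410153) = 143.052031
y = r_b·(sin φ − φ·cos φ) = 124.788380·(0.53410153 − 0.56344464·0.84542034) = 7.207024

x=143.052031 y=7.207024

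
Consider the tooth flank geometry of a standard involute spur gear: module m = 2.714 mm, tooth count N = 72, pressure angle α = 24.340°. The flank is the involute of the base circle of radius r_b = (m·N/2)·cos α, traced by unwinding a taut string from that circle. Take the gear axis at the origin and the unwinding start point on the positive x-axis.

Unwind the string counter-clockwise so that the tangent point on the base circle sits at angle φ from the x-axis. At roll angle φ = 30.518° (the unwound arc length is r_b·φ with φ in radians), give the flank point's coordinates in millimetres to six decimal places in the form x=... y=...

pitch radius r_p = m·N/2 = 2.714·72/2 = 97.704000
base radius r_b = r_p·cos α = 97.704000·cos 24.340° = 89.019655
roll angle φ = 30.518° = 0.53263958 rad
x = r_b·(cos φ + φ·sin φ) = 89.019655·(0.86146967 + 0.53263958·0.50780903) = 100.765696
y = r_b·(sin φ − φ·cos φ) = 89.019655·(0.50780903 − 0.53263958·0.86146967) = 4.358062

x=100.765696 y=4.358062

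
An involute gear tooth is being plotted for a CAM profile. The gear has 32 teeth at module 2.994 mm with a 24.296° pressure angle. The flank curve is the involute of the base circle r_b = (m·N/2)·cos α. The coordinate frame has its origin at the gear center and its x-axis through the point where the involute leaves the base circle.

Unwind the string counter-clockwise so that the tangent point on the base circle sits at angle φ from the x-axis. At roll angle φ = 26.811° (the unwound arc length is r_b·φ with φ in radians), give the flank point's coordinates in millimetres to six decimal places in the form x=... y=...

x=48.182935 y=1.458836

pitch radius r_p = m·N/2 = 2.994·32/2 = 47.904000
base radius r_b = r_p·cos α = 47.904000·cos 24.296° = 43.661239
roll angle φ = 26.811° = 0.46794023 rad
x = r_b·(cos φ + φ·sin φ) = 43.661239·(0.89249924 + 0.46794023·0.45104890) = 48.182935
y = r_b·(sin φ − φ·cos φ) = 43.661239·(0.45104890 − 0.46794023·0.89249924) = 1.458836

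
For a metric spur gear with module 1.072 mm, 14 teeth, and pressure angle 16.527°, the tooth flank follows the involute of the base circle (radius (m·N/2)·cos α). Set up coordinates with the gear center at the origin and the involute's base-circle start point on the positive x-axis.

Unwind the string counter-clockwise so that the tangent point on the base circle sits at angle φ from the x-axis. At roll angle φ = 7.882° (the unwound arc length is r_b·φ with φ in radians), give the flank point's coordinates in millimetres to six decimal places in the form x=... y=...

x=7.261728 y=0.006231

pitch radius r_p = m·N/2 = 1.072·14/2 = 7.504000
base radius r_b = r_p·cos α = 7.504000·cos 16.527° = 7.193978
roll angle φ = 7.882° = 0.13756685 rad
x = r_b·(cos φ + φ·sin φ) = 7.193978·(0.99055259 + 0.13756685·0.13713336) = 7.261728
y = r_b·(sin φ − φ·cos φ) = 7.193978·(0.13713336 − 0.13756685·0.99055259) = 0.006231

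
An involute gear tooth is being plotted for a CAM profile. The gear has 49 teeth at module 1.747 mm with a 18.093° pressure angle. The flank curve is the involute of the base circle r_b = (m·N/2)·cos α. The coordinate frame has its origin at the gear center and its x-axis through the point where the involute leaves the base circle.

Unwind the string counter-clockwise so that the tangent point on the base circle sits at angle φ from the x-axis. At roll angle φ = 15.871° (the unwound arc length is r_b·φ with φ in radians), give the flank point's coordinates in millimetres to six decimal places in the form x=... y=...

pitch radius r_p = m·N/2 = 1.747·49/2 = 42.801500
base radius r_b = r_p·cos α = 42.801500·cos 18.093° = 40.685123
roll angle φ = 15.871° = 0.27700121 rad
x = r_b·(cos φ + φ·sin φ) = 40.685123·(0.96187985 + 0.27700121·0.27347240) = 42.216187
y = r_b·(sin φ − φ·cos φ) = 40.685123·(0.27347240 − 0.27700121·0.96187985) = 0.286038

x=42.216187 y=0.286038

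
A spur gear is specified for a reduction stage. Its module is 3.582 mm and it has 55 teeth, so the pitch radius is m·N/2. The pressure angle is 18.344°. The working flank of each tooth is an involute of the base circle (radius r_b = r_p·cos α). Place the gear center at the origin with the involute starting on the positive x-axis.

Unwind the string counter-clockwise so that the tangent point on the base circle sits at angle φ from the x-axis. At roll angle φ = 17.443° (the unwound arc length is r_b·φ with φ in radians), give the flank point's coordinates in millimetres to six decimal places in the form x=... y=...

pitch radius r_p = m·N/2 = 3.582·55/2 = 98.505000
base radius r_b = r_p·cos α = 98.505000·cos 18.344° = 93.499377
roll angle φ = 17.443° = 0.30443778 rad
x = r_b·(cos φ + φ·sin φ) = 93.499377·(0.95401563 + 0.30443778·0.29975686) = 97.732369
y = r_b·(sin φ − φ·cos φ) = 93.499377·(0.29975686 − 0.30443778·0.95401563) = 0.871270

x=97.732369 y=0.871270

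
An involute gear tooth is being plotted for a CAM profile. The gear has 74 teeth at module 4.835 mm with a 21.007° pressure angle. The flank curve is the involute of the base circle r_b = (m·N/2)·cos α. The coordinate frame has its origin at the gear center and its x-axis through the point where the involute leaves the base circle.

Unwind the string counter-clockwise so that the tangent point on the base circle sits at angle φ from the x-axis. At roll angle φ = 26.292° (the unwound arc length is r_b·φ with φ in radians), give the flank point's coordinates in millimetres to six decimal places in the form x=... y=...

x=183.673513 y=5.266700

pitch radius r_p = m·N/2 = 4.835·74/2 = 178.895000
base radius r_b = r_p·cos α = 178.895000·cos 21.007° = 167.005037
roll angle φ = 26.292° = 0.45888197 rad
x = r_b·(cos φ + φ·sin φ) = 167.005037·(0.89654829 + 0.45888197·0.44294601) = 183.673513
y = r_b·(sin φ − φ·cos φ) = 167.005037·(0.44294601 − 0.45888197·0.89654829) = 5.266700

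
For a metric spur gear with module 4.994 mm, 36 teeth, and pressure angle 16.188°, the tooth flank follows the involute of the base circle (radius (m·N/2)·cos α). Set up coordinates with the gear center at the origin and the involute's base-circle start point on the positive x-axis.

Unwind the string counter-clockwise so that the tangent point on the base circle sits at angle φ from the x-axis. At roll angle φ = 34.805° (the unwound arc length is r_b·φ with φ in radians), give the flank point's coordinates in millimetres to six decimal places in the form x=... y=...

pitch radius r_p = m·N/2 = 4.994·36/2 = 89.892000
base radius r_b = r_p·cos α = 89.892000·cos 16.188° = 86.327971
roll angle φ = 34.805° = 0.60746185 rad
x = r_b·(cos φ + φ·sin φ) = 86.327971·(0.82109940 + 0.60746185·0.57078522) = 100.816364
y = r_b·(sin φ − φ·cos φ) = 86.327971·(0.57078522 − 0.60746185·0.82109940) = 6.215499

x=100.816364 y=6.215499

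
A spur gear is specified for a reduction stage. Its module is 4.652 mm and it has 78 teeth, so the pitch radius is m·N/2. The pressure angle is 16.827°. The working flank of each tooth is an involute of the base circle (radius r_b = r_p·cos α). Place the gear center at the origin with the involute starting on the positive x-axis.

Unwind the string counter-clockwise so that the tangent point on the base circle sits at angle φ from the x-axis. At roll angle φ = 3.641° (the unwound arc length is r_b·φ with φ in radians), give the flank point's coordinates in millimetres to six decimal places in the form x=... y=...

pitch radius r_p = m·N/2 = 4.652·78/2 = 181.428000
base radius r_b = r_p·cos α = 181.428000·cos 16.827° = 173.659831
roll angle φ = 3.641° = 0.06354744 rad
x = r_b·(cos φ + φ·sin φ) = 173.659831·(0.99798154 + 0.06354744·0.06350468) = 174.010121
y = r_b·(sin φ − φ·cos φ) = 173.659831·(0.06350468 − 0.06354744·0.99798154) = 0.014849

x=174.010121 y=0.014849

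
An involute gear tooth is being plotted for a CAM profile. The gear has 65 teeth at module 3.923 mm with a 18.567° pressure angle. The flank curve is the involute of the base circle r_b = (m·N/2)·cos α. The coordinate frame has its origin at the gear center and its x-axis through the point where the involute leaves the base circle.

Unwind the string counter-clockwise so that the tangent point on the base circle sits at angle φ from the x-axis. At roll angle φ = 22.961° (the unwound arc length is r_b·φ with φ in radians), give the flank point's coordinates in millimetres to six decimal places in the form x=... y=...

pitch radius r_p = m·N/2 = 3.923·65/2 = 127.497500
base radius r_b = r_p·cos α = 127.497500·cos 18.567° = 120.861505
roll angle φ = 22.961° = 0.40074505 rad
x = r_b·(cos φ + φ·sin φ) = 120.861505·(0.92077060 + 0.40074505·0.39010447) = 130.180294
y = r_b·(sin φ − φ·cos φ) = 120.861505·(0.39010447 − 0.40074505·0.92077060) = 2.551412

x=130.180294 y=2.551412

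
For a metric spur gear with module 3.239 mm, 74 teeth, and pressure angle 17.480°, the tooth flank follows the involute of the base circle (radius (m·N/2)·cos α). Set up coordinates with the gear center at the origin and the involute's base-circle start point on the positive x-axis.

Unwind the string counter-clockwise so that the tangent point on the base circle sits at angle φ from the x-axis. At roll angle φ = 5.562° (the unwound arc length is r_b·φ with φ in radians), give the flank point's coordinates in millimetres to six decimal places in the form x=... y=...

x=114.846205 y=0.034824

pitch radius r_p = m·N/2 = 3.239·74/2 = 119.843000
base radius r_b = r_p·cos α = 119.843000·cos 17.480° = 114.308873
roll angle φ = 5.562° = 0.09707521 rad
x = r_b·(cos φ + φ·sin φ) = 114.308873·(0.99529190 + 0.09707521·0.09692282) = 114.846205
y = r_b·(sin φ − φ·cos φ) = 114.308873·(0.09692282 − 0.09707521·0.99529190) = 0.034824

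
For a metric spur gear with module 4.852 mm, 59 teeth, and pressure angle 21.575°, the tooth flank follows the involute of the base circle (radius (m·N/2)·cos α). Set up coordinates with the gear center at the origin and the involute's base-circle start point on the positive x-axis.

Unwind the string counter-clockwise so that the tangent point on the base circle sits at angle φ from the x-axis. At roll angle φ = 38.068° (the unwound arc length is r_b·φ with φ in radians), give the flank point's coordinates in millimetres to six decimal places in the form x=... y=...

pitch radius r_p = m·N/2 = 4.852·59/2 = 143.134000
base radius r_b = r_p·cos α = 143.134000·cos 21.575° = 133.105606
roll angle φ = 38.068° = 0.66441194 rad
x = r_b·(cos φ + φ·sin φ) = 133.105606·(0.78727952 + 0.66441194·0.61659627) = 159.321213
y = r_b·(sin φ − φ·cos φ) = 133.105606·(0.61659627 − 0.66441194·0.78727952) = 12.447818

x=159.321213 y=12.447818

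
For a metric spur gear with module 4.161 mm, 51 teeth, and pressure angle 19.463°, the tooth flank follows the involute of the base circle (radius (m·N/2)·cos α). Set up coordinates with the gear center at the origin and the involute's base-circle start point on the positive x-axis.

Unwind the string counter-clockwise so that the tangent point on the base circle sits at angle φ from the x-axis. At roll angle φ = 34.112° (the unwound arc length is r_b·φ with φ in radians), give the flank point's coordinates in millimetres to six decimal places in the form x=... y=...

x=116.232337 y=6.791148

pitch radius r_p = m·N/2 = 4.161·51/2 = 106.105500
base radius r_b = r_p·cos α = 106.105500·cos 19.463° = 100.042298
roll angle φ = 34.112° = 0.59536671 rad
x = r_b·(cos φ + φ·sin φ) = 100.042298·(0.82794290 + 0.59536671·0.56081241) = 116.232337
y = r_b·(sin φ − φ·cos φ) = 100.042298·(0.56081241 − 0.59536671·0.82794290) = 6.791148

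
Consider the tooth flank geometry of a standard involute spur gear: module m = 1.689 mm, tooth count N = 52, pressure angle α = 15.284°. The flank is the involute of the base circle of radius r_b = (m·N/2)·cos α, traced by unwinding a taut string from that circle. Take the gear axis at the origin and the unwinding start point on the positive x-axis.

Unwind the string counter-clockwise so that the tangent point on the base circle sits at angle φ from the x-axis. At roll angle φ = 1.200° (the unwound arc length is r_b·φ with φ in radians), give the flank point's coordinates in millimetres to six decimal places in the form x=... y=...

x=42.370098 y=0.000130

pitch radius r_p = m·N/2 = 1.689·52/2 = 43.914000
base radius r_b = r_p·cos α = 43.914000·cos 15.284° = 42.360809
roll angle φ = 1.200° = 0.02094395 rad
x = r_b·(cos φ + φ·sin φ) = 42.360809·(0.99978068 + 0.02094395·0.02094242) = 42.370098
y = r_b·(sin φ − φ·cos φ) = 42.360809·(0.02094242 − 0.02094395·0.99978068) = 0.000130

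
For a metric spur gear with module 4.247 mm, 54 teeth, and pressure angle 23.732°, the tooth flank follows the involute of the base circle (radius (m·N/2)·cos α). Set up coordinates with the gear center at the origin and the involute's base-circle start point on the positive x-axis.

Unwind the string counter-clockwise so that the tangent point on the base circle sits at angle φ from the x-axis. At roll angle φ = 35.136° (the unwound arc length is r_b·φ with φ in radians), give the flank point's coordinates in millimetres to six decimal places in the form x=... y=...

x=122.893133 y=7.770015

pitch radius r_p = m·N/2 = 4.247·54/2 = 114.669000
base radius r_b = r_p·cos α = 114.669000·cos 23.732° = 104.972355
roll angle φ = 35.136° = 0.61323889 rad
x = r_b·(cos φ + φ·sin φ) = 104.972355·(0.81778827 + 0.61323889·0.57551920) = 122.893133
y = r_b·(sin φ − φ·cos φ) = 104.972355·(0.57551920 − 0.61323889·0.81778827) = 7.770015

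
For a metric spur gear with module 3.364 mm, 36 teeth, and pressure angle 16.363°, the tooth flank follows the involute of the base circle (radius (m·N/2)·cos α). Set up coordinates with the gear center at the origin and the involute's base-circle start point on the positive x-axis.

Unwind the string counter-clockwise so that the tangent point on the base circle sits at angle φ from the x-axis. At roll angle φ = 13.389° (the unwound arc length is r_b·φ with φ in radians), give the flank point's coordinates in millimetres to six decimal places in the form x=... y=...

pitch radius r_p = m·N/2 = 3.364·36/2 = 60.552000
base radius r_b = r_p·cos α = 60.552000·cos 16.363° = 58.099408
roll angle φ = 13.389° = 0.23368213 rad
x = r_b·(cos φ + φ·sin φ) = 58.099408·(0.97282035 + 0.23368213·0.23156114) = 59.664144
y = r_b·(sin φ − φ·cos φ) = 58.099408·(0.23156114 − 0.23368213·0.97282035) = 0.245784

x=59.664144 y=0.245784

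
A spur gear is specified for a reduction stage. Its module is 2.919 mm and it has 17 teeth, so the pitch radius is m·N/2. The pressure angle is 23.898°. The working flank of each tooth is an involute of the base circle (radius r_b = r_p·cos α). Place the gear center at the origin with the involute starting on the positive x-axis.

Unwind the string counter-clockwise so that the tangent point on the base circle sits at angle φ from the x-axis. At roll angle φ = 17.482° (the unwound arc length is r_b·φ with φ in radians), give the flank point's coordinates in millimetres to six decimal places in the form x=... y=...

x=23.715840 y=0.212795

pitch radius r_p = m·N/2 = 2.919·17/2 = 24.811500
base radius r_b = r_p·cos α = 24.811500·cos 23.898° = 22.684363
roll angle φ = 17.482° = 0.30511846 rad
x = r_b·(cos φ + φ·sin φ) = 22.684363·(0.95381137 + 0.30511846·0.30040617) = 23.715840
y = r_b·(sin φ − φ·cos φ) = 22.684363·(0.30040617 − 0.30511846·0.95381137) = 0.212795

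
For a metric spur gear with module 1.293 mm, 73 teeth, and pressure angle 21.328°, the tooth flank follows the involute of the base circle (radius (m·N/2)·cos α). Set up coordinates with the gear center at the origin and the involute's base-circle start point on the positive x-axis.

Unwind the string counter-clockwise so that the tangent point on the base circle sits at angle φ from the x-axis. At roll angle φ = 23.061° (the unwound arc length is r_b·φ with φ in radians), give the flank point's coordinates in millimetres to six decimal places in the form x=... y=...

pitch radius r_p = m·N/2 = 1.293·73/2 = 47.194500
base radius r_b = r_p·cos α = 47.194500·cos 21.328° = 43.962319
roll angle φ = 23.061° = 0.40249038 rad
x = r_b·(cos φ + φ·sin φ) = 43.962319·(0.92008834 + 0.40249038·0.39171092) = 47.380310
y = r_b·(sin φ − φ·cos φ) = 43.962319·(0.39171092 − 0.40249038·0.92008834) = 0.940100

x=47.380310 y=0.940100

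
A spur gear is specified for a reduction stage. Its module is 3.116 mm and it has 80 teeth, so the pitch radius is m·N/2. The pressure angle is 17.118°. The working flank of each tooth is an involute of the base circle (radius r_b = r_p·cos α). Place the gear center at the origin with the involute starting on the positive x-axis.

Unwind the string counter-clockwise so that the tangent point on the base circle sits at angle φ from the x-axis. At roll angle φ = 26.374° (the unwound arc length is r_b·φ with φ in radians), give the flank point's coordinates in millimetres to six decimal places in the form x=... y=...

pitch radius r_p = m·N/2 = 3.116·80/2 = 124.640000
base radius r_b = r_p·cos α = 124.640000·cos 17.118° = 119.118522
roll angle φ = 26.374° = 0.46031314 rad
x = r_b·(cos φ + φ·sin φ) = 119.118522·(0.89591344 + 0.46031314·0.44422867) = 131.077751
y = r_b·(sin φ − φ·cos φ) = 119.118522·(0.44422867 − 0.46031314·0.89591344) = 3.791298

x=131.077751 y=3.791298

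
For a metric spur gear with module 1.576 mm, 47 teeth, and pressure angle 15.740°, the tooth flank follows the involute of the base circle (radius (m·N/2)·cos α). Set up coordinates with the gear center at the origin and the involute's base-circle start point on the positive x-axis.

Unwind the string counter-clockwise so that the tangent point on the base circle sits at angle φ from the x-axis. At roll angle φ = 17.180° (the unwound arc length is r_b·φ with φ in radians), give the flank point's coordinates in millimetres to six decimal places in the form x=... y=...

x=37.213902 y=0.317466

pitch radius r_p = m·N/2 = 1.576·47/2 = 37.036000
base radius r_b = r_p·cos α = 37.036000·cos 15.740° = 35.647246
roll angle φ = 17.180° = 0.29984757 rad
x = r_b·(cos φ + φ·sin φ) = 35.647246·(0.95538153 + 0.29984757·0.29537458) = 37.213902
y = r_b·(sin φ − φ·cos φ) = 35.647246·(0.29537458 − 0.29984757·0.95538153) = 0.317466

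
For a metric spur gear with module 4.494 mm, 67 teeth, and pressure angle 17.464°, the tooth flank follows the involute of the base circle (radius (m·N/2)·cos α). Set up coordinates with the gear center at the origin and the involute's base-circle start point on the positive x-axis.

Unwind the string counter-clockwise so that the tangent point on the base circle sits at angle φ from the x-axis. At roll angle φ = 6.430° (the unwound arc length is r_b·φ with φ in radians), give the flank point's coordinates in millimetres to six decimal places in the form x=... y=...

pitch radius r_p = m·N/2 = 4.494·67/2 = 150.549000
base radius r_b = r_p·cos α = 150.549000·cos 17.464° = 143.609549
roll angle φ = 6.430° = 0.11222467 rad
x = r_b·(cos φ + φ·sin φ) = 143.609549·(0.99370942 + 0.11222467·0.11198925) = 144.511040
y = r_b·(sin φ − φ·cos φ) = 143.609549·(0.11198925 − 0.11222467·0.99370942) = 0.067574

x=144.511040 y=0.067574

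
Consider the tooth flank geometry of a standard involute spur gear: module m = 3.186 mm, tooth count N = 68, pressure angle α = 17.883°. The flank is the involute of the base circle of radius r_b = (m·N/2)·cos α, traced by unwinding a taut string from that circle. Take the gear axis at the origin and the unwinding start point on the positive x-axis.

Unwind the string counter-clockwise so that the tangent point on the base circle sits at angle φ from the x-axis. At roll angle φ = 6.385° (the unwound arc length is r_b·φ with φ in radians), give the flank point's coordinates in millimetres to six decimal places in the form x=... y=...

x=103.728525 y=0.047498

pitch radius r_p = m·N/2 = 3.186·68/2 = 108.324000
base radius r_b = r_p·cos α = 108.324000·cos 17.883° = 103.090386
roll angle φ = 6.385° = 0.11143927 rad
x = r_b·(cos φ + φ·sin φ) = 103.090386·(0.99379707 + 0.11143927·0.11120876) = 103.728525
y = r_b·(sin φ − φ·cos φ) = 103.090386·(0.11120876 − 0.11143927·0.99379707) = 0.047498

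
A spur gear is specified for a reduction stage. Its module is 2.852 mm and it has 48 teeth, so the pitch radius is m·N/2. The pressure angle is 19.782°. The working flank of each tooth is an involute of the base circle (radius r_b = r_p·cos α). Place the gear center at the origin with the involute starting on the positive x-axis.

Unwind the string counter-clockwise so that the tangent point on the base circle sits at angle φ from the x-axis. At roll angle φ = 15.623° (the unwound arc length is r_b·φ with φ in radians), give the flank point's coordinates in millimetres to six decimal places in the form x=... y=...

pitch radius r_p = m·N/2 = 2.852·48/2 = 68.448000
base radius r_b = r_p·cos α = 68.448000·cos 19.782° = 64.408688
roll angle φ = 15.623° = 0.27267279 rad
x = r_b·(cos φ + φ·sin φ) = 64.408688·(0.96305454 + 0.27267279·0.26930644) = 66.758772
y = r_b·(sin φ − φ·cos φ) = 64.408688·(0.26930644 − 0.27267279·0.96305454) = 0.432032

x=66.758772 y=0.432032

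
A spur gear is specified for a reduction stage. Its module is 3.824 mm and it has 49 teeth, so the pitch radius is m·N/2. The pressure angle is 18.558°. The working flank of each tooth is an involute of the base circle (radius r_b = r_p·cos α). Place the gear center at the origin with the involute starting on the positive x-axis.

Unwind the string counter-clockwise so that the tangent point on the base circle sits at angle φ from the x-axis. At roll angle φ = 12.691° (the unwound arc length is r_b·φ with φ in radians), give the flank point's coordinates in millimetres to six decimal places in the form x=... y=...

pitch radius r_p = m·N/2 = 3.824·49/2 = 93.688000
base radius r_b = r_p·cos α = 93.688000·cos 18.558° = 88.816408
roll angle φ = 12.691° = 0.22149974 rad
x = r_b·(cos φ + φ·sin φ) = 88.816408·(0.97556907 + 0.22149974·0.21969297) = 90.968518
y = r_b·(sin φ − φ·cos φ) = 88.816408·(0.21969297 − 0.22149974·0.97556907) = 0.320154

x=90.968518 y=0.320154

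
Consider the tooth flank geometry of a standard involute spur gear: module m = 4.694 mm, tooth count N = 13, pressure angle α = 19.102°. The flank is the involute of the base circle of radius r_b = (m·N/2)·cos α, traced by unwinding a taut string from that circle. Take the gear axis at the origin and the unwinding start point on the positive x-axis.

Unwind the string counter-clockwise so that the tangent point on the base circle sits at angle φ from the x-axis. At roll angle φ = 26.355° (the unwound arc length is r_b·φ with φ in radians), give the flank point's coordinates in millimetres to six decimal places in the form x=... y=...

x=31.721612 y=0.915678

pitch radius r_p = m·N/2 = 4.694·13/2 = 30.511000
base radius r_b = r_p·cos α = 30.511000·cos 19.102° = 28.830988
roll angle φ = 26.355° = 0.45998152 rad
x = r_b·(cos φ + φ·sin φ) = 28.830988·(0.89606070 + 0.45998152·0.44393155) = 31.721612
y = r_b·(sin φ − φ·cos φ) = 28.830988·(0.44393155 − 0.45998152·0.89606070) = 0.915678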